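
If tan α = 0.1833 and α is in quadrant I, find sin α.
sin α = 0.1803 (using tan²α + 1 = sec²α)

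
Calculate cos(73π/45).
cos(73π/45) = 0.3746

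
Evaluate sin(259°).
sin(259°) = -0.9816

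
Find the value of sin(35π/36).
sin(35π/36) = 0.08716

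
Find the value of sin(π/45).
sin(π/45) = 0.06976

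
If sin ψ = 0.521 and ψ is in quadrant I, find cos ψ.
cos ψ = 0.8536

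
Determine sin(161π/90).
sin(161π/90) = -0.6157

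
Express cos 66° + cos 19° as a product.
cos 66° + cos 19° = 2 cos(42.5°) cos(23.5°)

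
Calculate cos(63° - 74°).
cos(63° - 74°) = cos 63° cos 74° + sin 63° sin 74° = 0.9816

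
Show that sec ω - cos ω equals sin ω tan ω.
LHS = 1/cos ω - cos ω = (1 - cos²ω)/cos ω = sin²ω/cos ω = sin ω · (sin ω/cos ω) = sin ω tan ω = RHS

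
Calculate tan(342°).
tan(342°) = -0.3249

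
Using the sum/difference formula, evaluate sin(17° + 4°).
sin(17° + 4°) = sin 17° cos 4° + cos 17° sin 4° = 0.3584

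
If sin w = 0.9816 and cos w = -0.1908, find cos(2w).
cos(2w) = cos²w - sin²w = -0.9271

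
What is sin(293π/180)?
sin(293π/180) = -0.9205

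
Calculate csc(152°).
csc(152°) = 2.13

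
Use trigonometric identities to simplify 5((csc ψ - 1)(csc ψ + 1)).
5((csc ψ - 1)(csc ψ + 1)) = 5(cot²ψ) (using Diff. of squares)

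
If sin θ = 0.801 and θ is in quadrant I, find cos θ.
cos θ = 0.5987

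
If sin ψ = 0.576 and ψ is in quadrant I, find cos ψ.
cos ψ = 0.8174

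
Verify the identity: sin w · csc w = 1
LHS = sin w · (1/sin w) = 1 = RHS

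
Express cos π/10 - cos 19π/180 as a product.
cos π/10 - cos 19π/180 = -2 sin(37π/360) sin(-π/360)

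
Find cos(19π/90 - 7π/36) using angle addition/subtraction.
cos(19π/90 - 7π/36) = cos 19π/90 cos 7π/36 + sin 19π/90 sin 7π/36 = 0.9986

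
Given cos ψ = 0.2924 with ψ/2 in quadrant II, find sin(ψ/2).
sin(ψ/2) = ±√((1 - cos ψ)/2); positive since ψ/2 ∈ QII, so sin(ψ/2) = 0.5948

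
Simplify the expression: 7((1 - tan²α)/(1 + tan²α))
7((1 - tan²α)/(1 + tan²α)) = 7(cos(2α)) (using Double angle)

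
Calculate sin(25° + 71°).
sin(25° + 71°) = sin 25° cos 71° + cos 25° sin 71° = 0.9945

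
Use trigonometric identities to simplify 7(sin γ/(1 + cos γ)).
7(sin γ/(1 + cos γ)) = 7(tan(γ/2)) (using Half angle)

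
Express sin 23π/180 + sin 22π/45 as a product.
sin 23π/180 + sin 22π/45 = 2 sin(37π/120) cos(-13π/72)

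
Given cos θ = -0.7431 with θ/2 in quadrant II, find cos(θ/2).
cos(θ/2) = ±√((1 + cos θ)/2); negative since θ/2 ∈ QII, so cos(θ/2) = -0.3584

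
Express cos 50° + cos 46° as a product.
cos 50° + cos 46° = 2 cos(48°) cos(2°)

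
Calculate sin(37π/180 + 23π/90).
sin(37π/180 + 23π/90) = sin 37π/180 cos 23π/90 + cos 37π/180 sin 23π/90 = 0.9925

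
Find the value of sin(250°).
sin(250°) = -0.9397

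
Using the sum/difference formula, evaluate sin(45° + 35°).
sin(45° + 35°) = sin 45° cos 35° + cos 45° sin 35° = 0.9848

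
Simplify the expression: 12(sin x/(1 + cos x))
12(sin x/(1 + cos x)) = 12(tan(x/2)) (using Half angle)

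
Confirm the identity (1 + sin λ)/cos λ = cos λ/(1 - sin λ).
LHS = (1 + sin λ)(1 - sin λ) / (cos λ(1 - sin λ)) = (1 - sin²λ) / (cos λ(1 - sin λ)) = cos²λ / (cos λ(1 - sin λ)) = cos λ/(1 - sin λ) = RHS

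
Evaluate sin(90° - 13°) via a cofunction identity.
sin(90° - 13°) = cos(13°) = 0.9744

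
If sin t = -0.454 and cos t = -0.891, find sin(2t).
sin(2t) = 2 sin t cos t = 0.809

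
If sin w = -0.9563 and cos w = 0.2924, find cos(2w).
cos(2w) = cos²w - sin²w = -0.829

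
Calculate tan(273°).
tan(273°) = -19.08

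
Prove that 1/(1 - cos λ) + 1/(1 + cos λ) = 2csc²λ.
LHS = [(1 + cos λ) + (1 - cos λ)] / [(1 - cos λ)(1 + cos λ)] = 2/(1 - cos²λ) = 2/sin²λ = 2csc²λ = RHS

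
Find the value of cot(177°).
cot(177°) = -19.08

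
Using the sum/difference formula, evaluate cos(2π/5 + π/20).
cos(2π/5 + π/20) = cos 2π/5 cos π/20 - sin 2π/5 sin π/20 = 0.1564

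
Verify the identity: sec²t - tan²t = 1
LHS = 1/cos²t - sin²t/cos²t = (1 - sin²t)/cos²t = cos²t/cos²t = 1 = RHS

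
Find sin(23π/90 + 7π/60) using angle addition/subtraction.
sin(23π/90 + 7π/60) = sin 23π/90 cos 7π/60 + cos 23π/90 sin 7π/60 = 0.9205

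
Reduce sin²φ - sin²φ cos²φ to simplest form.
sin²φ - sin²φ cos²φ = sin⁴φ (using Factoring)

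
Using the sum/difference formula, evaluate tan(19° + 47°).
tan(19° + 47°) = (tan 19° + tan 47°)/(1 - tan 19° tan 47°) = 2.246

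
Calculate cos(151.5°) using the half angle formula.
cos(151.5°) = -√((1 + cos 303°)/2) = -0.8788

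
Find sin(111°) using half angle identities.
sin(111°) = √((1 - cos 222°)/2) = 0.9336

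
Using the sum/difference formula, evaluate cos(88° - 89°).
cos(88° - 89°) = cos 88° cos 89° + sin 88° sin 89° = 0.9998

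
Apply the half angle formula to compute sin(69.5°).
sin(69.5°) = √((1 - cos 139°)/2) = 0.9367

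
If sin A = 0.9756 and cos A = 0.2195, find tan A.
tan A = sin A / cos A = 4.445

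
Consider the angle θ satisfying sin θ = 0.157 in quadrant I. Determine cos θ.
cos θ = √(1 - sin²θ) = 0.9876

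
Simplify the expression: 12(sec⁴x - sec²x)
12(sec⁴x - sec²x) = 12(tan⁴x + tan²x) (using Pythagorean)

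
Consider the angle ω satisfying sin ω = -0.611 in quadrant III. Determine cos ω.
cos ω = ±√(1 - sin²ω) = -0.7916 (negative in QIII)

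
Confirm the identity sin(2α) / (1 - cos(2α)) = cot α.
LHS = 2 sin α cos α / (2sin²α) = cos α/sin α = cot α = RHS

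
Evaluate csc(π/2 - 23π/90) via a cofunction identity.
csc(π/2 - 23π/90) = sec(23π/90) = 1.44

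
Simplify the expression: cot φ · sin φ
cot φ · sin φ = cos φ (using Quotient identity)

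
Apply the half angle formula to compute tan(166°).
tan(166°) = sin 332° / (1 + cos 332°) = -0.2493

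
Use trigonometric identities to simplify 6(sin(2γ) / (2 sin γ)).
6(sin(2γ) / (2 sin γ)) = 6(cos γ) (using Double angle)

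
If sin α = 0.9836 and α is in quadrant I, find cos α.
cos α = 0.1804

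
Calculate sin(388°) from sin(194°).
sin(388°) = 2 sin 194° cos 194° = 0.4695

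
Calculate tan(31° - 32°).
tan(31° - 32°) = (tan 31° - tan 32°)/(1 + tan 31° tan 32°) = -0.01746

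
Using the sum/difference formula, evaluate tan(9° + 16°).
tan(9° + 16°) = (tan 9° + tan 16°)/(1 - tan 9° tan 16°) = 0.4663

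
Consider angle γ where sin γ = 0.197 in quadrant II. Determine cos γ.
cos γ = ±√(1 - sin²γ) = -0.9804 (negative in QII)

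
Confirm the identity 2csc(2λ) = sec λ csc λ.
LHS = 2/sin(2λ) = 2/(2 sin λ cos λ) = 1/(sin λ cos λ) = (1/cos λ)(1/sin λ) = sec λ csc λ = RHS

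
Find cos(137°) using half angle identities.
cos(137°) = -√((1 + cos 274°)/2) = -0.7314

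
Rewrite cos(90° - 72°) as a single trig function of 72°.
cos(90° - 72°) = sin(72°)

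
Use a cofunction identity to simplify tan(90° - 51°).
tan(90° - 51°) = cot(51°)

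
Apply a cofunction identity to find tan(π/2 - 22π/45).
tan(π/2 - 22π/45) = cot(22π/45) = 0.03492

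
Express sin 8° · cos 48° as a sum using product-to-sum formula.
sin 8° cos 48° = (1/2)[sin(8°+48°) + sin(8°-48°)]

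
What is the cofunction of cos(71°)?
cos(71°) = sin(90° - 71°) = sin(19°)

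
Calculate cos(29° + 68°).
cos(29° + 68°) = cos 29° cos 68° - sin 29° sin 68° = -0.1219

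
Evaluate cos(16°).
cos(16°) = 0.9613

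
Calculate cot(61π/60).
cot(61π/60) = 19.08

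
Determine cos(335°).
cos(335°) = 0.9063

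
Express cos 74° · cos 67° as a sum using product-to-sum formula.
cos 74° cos 67° = (1/2)[cos(74°-67°) + cos(74°+67°)]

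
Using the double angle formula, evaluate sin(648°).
sin(648°) = 2 sin 324° cos 324° = -0.9511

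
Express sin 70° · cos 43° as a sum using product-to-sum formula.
sin 70° cos 43° = (1/2)[sin(70°+43°) + sin(70°-43°)]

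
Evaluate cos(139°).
cos(139°) = -0.7547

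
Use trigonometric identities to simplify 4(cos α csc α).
4(cos α csc α) = 4(cot α) (using Reciprocal + quotient)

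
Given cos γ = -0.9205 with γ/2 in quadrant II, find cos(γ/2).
cos(γ/2) = ±√((1 + cos γ)/2); negative since γ/2 ∈ QII, so cos(γ/2) = -0.1994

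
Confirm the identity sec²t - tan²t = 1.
LHS = 1/cos²t - sin²t/cos²t = (1 - sin²t)/cos²t = cos²t/cos²t = 1 = RHS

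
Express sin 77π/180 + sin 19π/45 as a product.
sin 77π/180 + sin 19π/45 = 2 sin(17π/40) cos(π/360)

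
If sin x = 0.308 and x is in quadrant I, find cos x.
cos x = 0.9514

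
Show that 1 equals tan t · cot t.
RHS = (sin t/cos t) · (cos t/sin t) = 1 = LHS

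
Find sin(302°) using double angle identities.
sin(302°) = 2 sin 151° cos 151° = -0.848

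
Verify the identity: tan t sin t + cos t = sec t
LHS = sin²t/cos t + cos t = (sin²t + cos²t)/cos t = 1/cos t = sec t = RHS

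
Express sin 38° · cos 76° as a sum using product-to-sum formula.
sin 38° cos 76° = (1/2)[sin(38°+76°) + sin(38°-76°)]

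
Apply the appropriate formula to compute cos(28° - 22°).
cos(28° - 22°) = cos 28° cos 22° + sin 28° sin 22° = 0.9945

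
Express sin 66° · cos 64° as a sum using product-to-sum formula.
sin 66° cos 64° = (1/2)[sin(66°+64°) + sin(66°-64°)]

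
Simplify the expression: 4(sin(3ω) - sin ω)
4(sin(3ω) - sin ω) = 4(2 cos(2ω) sin ω) (using Sum-to-product)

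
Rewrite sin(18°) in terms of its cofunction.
sin(18°) = cos(90° - 18°) = cos(72°)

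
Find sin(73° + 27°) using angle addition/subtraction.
sin(73° + 27°) = sin 73° cos 27° + cos 73° sin 27° = 0.9848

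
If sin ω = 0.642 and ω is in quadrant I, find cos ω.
cos ω = 0.7667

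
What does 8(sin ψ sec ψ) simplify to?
8(sin ψ sec ψ) = 8(tan ψ) (using Reciprocal + quotient)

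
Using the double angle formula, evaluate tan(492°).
tan(492°) = 2 tan 246° / (1 - tan²246°) = -1.111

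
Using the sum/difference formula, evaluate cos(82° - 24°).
cos(82° - 24°) = cos 82° cos 24° + sin 82° sin 24° = 0.5299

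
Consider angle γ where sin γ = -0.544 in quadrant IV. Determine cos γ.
cos γ = √(1 - sin²γ) = 0.8391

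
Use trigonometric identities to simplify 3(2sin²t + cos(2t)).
3(2sin²t + cos(2t)) = 3 (using Double angle)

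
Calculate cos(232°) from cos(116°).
cos(232°) = 1 - 2sin²116° = -0.6157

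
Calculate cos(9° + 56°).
cos(9° + 56°) = cos 9° cos 56° - sin 9° sin 56° = 0.4226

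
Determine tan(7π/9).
tan(7π/9) = -0.8391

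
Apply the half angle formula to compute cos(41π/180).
cos(41π/180) = √((1 + cos 41π/90)/2) = 0.7547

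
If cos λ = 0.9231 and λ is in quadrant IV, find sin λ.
sin λ = -0.3846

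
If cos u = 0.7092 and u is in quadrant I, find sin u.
sin u = 0.705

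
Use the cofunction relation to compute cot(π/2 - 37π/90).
cot(π/2 - 37π/90) = tan(37π/90) = 3.487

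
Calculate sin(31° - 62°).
sin(31° - 62°) = sin 31° cos 62° - cos 31° sin 62° = -0.515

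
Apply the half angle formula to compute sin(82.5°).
sin(82.5°) = √((1 - cos 165°)/2) = 0.9914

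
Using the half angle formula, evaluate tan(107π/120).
tan(107π/120) = sin 107π/60 / (1 + cos 107π/60) = -0.3541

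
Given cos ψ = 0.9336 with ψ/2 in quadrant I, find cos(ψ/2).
cos(ψ/2) = ±√((1 + cos ψ)/2); positive since ψ/2 ∈ QI, so cos(ψ/2) = 0.9833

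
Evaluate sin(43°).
sin(43°) = 0.682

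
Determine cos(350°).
cos(350°) = 0.9848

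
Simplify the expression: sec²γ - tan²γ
sec²γ - tan²γ = 1 (using Pythagorean identity)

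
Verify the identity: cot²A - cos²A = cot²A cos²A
LHS = cos²A/sin²A - cos²A = cos²A(1/sin²A - 1) = cos²A · (1 - sin²A)/sin²A = cos²A · cos²A/sin²A = cos²A · cot²A = RHS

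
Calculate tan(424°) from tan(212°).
tan(424°) = 2 tan 212° / (1 - tan²212°) = 2.05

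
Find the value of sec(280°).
sec(280°) = 5.759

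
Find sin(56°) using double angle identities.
sin(56°) = 2 sin 28° cos 28° = 0.829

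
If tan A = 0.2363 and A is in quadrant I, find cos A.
cos A = 0.9732 (using tan²A + 1 = sec²A)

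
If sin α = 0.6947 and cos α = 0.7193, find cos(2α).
cos(2α) = cos²α - sin²α = 0.03478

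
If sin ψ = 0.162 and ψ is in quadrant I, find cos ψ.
cos ψ = 0.9868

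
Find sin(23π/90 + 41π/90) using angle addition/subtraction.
sin(23π/90 + 41π/90) = sin 23π/90 cos 41π/90 + cos 23π/90 sin 41π/90 = 0.788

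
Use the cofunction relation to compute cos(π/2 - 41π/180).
cos(π/2 - 41π/180) = sin(41π/180) = 0.6561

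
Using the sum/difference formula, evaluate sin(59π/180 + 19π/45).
sin(59π/180 + 19π/45) = sin 59π/180 cos 19π/45 + cos 59π/180 sin 19π/45 = √2/2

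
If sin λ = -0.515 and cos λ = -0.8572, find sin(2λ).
sin(2λ) = 2 sin λ cos λ = 0.8829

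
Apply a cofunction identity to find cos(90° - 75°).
cos(90° - 75°) = sin(75°) = (√6+√2)/4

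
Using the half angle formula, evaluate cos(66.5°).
cos(66.5°) = √((1 + cos 133°)/2) = 0.3987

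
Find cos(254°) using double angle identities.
cos(254°) = 2cos²127° - 1 = -0.2756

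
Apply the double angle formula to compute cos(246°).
cos(246°) = cos²123° - sin²123° = -0.4067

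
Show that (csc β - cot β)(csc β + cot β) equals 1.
LHS = csc²β - cot²β = (1 + cot²β) - cot²β = 1 = RHS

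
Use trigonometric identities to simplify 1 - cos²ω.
1 - cos²ω = sin²ω (using Pythagorean identity)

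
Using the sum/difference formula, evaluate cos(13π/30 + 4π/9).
cos(13π/30 + 4π/9) = cos 13π/30 cos 4π/9 - sin 13π/30 sin 4π/9 = -0.9272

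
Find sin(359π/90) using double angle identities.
sin(359π/90) = 2 sin 359π/180 cos 359π/180 = -0.0349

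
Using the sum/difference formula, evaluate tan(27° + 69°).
tan(27° + 69°) = (tan 27° + tan 69°)/(1 - tan 27° tan 69°) = -9.514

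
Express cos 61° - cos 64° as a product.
cos 61° - cos 64° = -2 sin(62.5°) sin(-1.5°)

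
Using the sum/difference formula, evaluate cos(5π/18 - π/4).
cos(5π/18 - π/4) = cos 5π/18 cos π/4 + sin 5π/18 sin π/4 = 0.9962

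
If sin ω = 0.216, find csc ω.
csc ω = 1/sin ω = 4.63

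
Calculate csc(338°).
csc(338°) = -2.669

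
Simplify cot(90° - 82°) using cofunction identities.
cot(90° - 82°) = tan(82°)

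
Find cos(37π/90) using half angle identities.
cos(37π/90) = √((1 + cos 37π/45)/2) = 0.2756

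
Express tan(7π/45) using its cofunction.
tan(7π/45) = cot(π/2 - 7π/45) = cot(31π/90)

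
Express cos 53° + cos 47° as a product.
cos 53° + cos 47° = 2 cos(50°) cos(3°)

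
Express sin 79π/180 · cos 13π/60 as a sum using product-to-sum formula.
sin 79π/180 cos 13π/60 = (1/2)[sin(79π/180+13π/60) + sin(79π/180-13π/60)]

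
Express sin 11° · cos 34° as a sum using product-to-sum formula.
sin 11° cos 34° = (1/2)[sin(11°+34°) + sin(11°-34°)]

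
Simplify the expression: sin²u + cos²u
sin²u + cos²u = 1 (using Pythagorean identity)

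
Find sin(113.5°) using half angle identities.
sin(113.5°) = √((1 - cos 227°)/2) = 0.9171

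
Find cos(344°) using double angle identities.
cos(344°) = cos²172° - sin²172° = 0.9613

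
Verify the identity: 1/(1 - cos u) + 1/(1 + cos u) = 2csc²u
LHS = [(1 + cos u) + (1 - cos u)] / [(1 - cos u)(1 + cos u)] = 2/(1 - cos²u) = 2/sin²u = 2csc²u = RHS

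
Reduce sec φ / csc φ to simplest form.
sec φ / csc φ = tan φ (using Reciprocal identities)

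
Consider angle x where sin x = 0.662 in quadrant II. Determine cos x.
cos x = ±√(1 - sin²x) = -0.7495 (negative in QII)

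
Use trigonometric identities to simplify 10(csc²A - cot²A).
10(csc²A - cot²A) = 10 (using Pythagorean identity)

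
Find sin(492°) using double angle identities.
sin(492°) = 2 sin 246° cos 246° = 0.7431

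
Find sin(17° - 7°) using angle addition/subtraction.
sin(17° - 7°) = sin 17° cos 7° - cos 17° sin 7° = 0.1736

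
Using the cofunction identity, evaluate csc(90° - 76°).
csc(90° - 76°) = sec(76°) = 4.134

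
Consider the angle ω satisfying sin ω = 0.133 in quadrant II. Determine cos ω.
cos ω = ±√(1 - sin²ω) = -0.9911 (negative in QII)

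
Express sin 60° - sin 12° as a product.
sin 60° - sin 12° = 2 cos(36°) sin(24°)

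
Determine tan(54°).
tan(54°) = 1.376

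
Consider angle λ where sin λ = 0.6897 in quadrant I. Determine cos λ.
cos λ = √(1 - sin²λ) = 0.7241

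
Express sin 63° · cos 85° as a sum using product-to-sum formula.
sin 63° cos 85° = (1/2)[sin(63°+85°) + sin(63°-85°)]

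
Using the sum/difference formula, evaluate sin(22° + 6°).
sin(22° + 6°) = sin 22° cos 6° + cos 22° sin 6° = 0.4695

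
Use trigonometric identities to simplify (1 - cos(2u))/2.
(1 - cos(2u))/2 = sin²u (using Power reduction)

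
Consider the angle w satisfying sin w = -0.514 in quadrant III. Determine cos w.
cos w = ±√(1 - sin²w) = -0.8578 (negative in QIII)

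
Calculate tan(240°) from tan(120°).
tan(240°) = 2 tan 120° / (1 - tan²120°) = √3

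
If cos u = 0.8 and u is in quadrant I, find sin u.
sin u = 0.6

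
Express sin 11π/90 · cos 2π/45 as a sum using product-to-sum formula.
sin 11π/90 cos 2π/45 = (1/2)[sin(11π/90+2π/45) + sin(11π/90-2π/45)]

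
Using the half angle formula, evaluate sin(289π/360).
sin(289π/360) = √((1 - cos 289π/180)/2) = 0.5807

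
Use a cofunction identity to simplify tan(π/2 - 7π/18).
tan(π/2 - 7π/18) = cot(7π/18)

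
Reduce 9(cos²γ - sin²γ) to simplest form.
9(cos²γ - sin²γ) = 9(cos(2γ)) (using Double angle)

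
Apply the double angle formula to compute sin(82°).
sin(82°) = 2 sin 41° cos 41° = 0.9903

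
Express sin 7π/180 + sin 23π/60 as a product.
sin 7π/180 + sin 23π/60 = 2 sin(19π/90) cos(-31π/180)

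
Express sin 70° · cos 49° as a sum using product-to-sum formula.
sin 70° cos 49° = (1/2)[sin(70°+49°) + sin(70°-49°)]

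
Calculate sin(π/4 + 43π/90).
sin(π/4 + 43π/90) = sin π/4 cos 43π/90 + cos π/4 sin 43π/90 = 0.7547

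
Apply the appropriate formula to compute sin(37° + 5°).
sin(37° + 5°) = sin 37° cos 5° + cos 37° sin 5° = 0.6691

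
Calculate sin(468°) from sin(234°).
sin(468°) = 2 sin 234° cos 234° = 0.9511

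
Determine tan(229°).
tan(229°) = 1.15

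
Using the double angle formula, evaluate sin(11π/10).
sin(11π/10) = 2 sin 11π/20 cos 11π/20 = -0.309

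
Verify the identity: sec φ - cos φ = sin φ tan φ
LHS = 1/cos φ - cos φ = (1 - cos²φ)/cos φ = sin²φ/cos φ = sin φ · (sin φ/cos φ) = sin φ tan φ = RHS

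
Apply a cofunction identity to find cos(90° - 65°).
cos(90° - 65°) = sin(65°) = 0.9063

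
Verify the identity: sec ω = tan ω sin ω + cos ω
RHS = sin²ω/cos ω + cos ω = (sin²ω + cos²ω)/cos ω = 1/cos ω = sec ω = LHS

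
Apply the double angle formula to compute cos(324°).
cos(324°) = cos²162° - sin²162° = 0.809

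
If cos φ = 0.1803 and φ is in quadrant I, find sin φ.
sin φ = 0.9836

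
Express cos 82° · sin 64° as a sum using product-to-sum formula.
cos 82° sin 64° = (1/2)[sin(82°+64°) - sin(82°-64°)]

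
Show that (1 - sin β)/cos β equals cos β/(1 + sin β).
LHS = (1 - sin β)(1 + sin β) / (cos β(1 + sin β)) = (1 - sin²β) / (cos β(1 + sin β)) = cos²β / (cos β(1 + sin β)) = cos β/(1 + sin β) = RHS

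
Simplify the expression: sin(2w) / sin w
sin(2w) / sin w = 2 cos w (using Double angle)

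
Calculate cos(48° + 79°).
cos(48° + 79°) = cos 48° cos 79° - sin 48° sin 79° = -0.6018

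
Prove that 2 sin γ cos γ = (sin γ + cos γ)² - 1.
RHS = sin²γ + 2 sin γ cos γ + cos²γ - 1 = (sin²γ + cos²γ) + 2 sin γ cos γ - 1 = 1 + 2 sin γ cos γ - 1 = 2 sin γ cos γ = LHS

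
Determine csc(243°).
csc(243°) = -1.122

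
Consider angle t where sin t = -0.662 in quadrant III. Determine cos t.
cos t = ±√(1 - sin²t) = -0.7495 (negative in QIII)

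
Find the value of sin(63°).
sin(63°) = 0.891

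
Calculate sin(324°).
sin(324°) = -0.5878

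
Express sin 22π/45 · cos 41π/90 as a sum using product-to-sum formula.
sin 22π/45 cos 41π/90 = (1/2)[sin(22π/45+41π/90) + sin(22π/45-41π/90)]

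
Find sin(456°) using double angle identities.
sin(456°) = 2 sin 228° cos 228° = 0.9945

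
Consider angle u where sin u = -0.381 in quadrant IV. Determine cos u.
cos u = √(1 - sin²u) = 0.9246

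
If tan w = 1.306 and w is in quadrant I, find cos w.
cos w = 0.6079 (using tan²w + 1 = sec²w)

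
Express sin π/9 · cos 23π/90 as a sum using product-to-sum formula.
sin π/9 cos 23π/90 = (1/2)[sin(π/9+23π/90) + sin(π/9-23π/90)]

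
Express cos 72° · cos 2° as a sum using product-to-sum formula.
cos 72° cos 2° = (1/2)[cos(72°-2°) + cos(72°+2°)]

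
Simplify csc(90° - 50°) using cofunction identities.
csc(90° - 50°) = sec(50°)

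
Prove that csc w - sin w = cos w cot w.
LHS = 1/sin w - sin w = (1 - sin²w)/sin w = cos²w/sin w = cos w · (cos w/sin w) = cos w cot w = RHS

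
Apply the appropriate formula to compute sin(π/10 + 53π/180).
sin(π/10 + 53π/180) = sin π/10 cos 53π/180 + cos π/10 sin 53π/180 = 0.9455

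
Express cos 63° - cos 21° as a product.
cos 63° - cos 21° = -2 sin(42°) sin(21°)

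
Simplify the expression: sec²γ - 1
sec²γ - 1 = tan²γ (using Pythagorean identity)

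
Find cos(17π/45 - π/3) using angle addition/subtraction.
cos(17π/45 - π/3) = cos 17π/45 cos π/3 + sin 17π/45 sin π/3 = 0.9903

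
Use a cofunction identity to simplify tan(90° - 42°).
tan(90° - 42°) = cot(42°)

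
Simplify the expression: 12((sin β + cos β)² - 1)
12((sin β + cos β)² - 1) = 12(sin(2β)) (using Pythagorean + double angle)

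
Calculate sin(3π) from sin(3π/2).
sin(3π) = 2 sin 3π/2 cos 3π/2 = 0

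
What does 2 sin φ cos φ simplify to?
2 sin φ cos φ = sin(2φ) (using Double angle)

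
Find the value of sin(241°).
sin(241°) = -0.8746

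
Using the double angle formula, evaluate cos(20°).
cos(20°) = cos²10° - sin²10° = 0.9397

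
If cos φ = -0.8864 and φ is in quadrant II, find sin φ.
sin φ = 0.4629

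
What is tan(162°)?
tan(162°) = -0.3249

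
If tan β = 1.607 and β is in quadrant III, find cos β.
cos β = -0.5283 (using tan²β + 1 = sec²β)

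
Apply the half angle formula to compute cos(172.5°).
cos(172.5°) = -√((1 + cos 345°)/2) = -0.9914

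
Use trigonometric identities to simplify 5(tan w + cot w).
5(tan w + cot w) = 5(sec w csc w) (using Quotient identities)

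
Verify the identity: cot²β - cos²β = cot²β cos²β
LHS = cos²β/sin²β - cos²β = cos²β(1/sin²β - 1) = cos²β · (1 - sin²β)/sin²β = cos²β · cos²β/sin²β = cos²β · cot²β = RHS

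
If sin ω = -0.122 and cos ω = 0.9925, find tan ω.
tan ω = sin ω / cos ω = -0.1229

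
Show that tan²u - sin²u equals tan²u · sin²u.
LHS = sin²u/cos²u - sin²u = sin²u(1/cos²u - 1) = sin²u · (1 - cos²u)/cos²u = sin²u · sin²u/cos²u = sin²u · tan²u = RHS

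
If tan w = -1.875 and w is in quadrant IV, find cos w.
cos w = 0.4706 (using tan²w + 1 = sec²w)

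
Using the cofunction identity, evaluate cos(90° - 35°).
cos(90° - 35°) = sin(35°) = 0.5736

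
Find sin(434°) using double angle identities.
sin(434°) = 2 sin 217° cos 217° = 0.9613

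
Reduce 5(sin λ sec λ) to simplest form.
5(sin λ sec λ) = 5(tan λ) (using Reciprocal + quotient)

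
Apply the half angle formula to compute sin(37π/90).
sin(37π/90) = √((1 - cos 37π/45)/2) = 0.9613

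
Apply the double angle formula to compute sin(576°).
sin(576°) = 2 sin 288° cos 288° = -0.5878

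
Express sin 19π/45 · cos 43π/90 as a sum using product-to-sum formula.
sin 19π/45 cos 43π/90 = (1/2)[sin(19π/45+43π/90) + sin(19π/45-43π/90)]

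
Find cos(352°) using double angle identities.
cos(352°) = cos²176° - sin²176° = 0.9903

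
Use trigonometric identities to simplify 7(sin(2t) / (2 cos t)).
7(sin(2t) / (2 cos t)) = 7(sin t) (using Double angle)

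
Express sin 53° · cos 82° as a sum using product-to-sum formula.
sin 53° cos 82° = (1/2)[sin(53°+82°) + sin(53°-82°)]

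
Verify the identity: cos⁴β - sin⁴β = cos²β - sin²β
LHS = (cos²β - sin²β)(cos²β + sin²β) = (cos²β - sin²β) · 1 = cos²β - sin²β = RHS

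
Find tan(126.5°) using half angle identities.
tan(126.5°) = sin 253° / (1 + cos 253°) = -1.351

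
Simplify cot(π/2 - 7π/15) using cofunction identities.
cot(π/2 - 7π/15) = tan(7π/15)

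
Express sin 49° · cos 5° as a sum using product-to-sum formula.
sin 49° cos 5° = (1/2)[sin(49°+5°) + sin(49°-5°)]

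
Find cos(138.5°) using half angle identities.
cos(138.5°) = -√((1 + cos 277°)/2) = -0.749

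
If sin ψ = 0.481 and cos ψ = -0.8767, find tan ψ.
tan ψ = sin ψ / cos ψ = -0.5486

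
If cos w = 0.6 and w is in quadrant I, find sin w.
sin w = 0.8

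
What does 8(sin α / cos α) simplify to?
8(sin α / cos α) = 8(tan α) (using Quotient identity)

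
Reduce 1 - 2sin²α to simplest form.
1 - 2sin²α = cos(2α) (using Double angle)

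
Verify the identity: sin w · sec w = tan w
LHS = sin w · (1/cos w) = sin w/cos w = tan w = RHS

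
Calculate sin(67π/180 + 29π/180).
sin(67π/180 + 29π/180) = sin 67π/180 cos 29π/180 + cos 67π/180 sin 29π/180 = 0.9945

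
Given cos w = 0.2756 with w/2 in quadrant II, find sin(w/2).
sin(w/2) = ±√((1 - cos w)/2); positive since w/2 ∈ QII, so sin(w/2) = 0.6018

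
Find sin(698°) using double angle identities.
sin(698°) = 2 sin 349° cos 349° = -0.3746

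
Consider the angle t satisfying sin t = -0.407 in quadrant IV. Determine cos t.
cos t = √(1 - sin²t) = 0.9134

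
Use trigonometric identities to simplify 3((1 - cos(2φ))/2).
3((1 - cos(2φ))/2) = 3(sin²φ) (using Power reduction)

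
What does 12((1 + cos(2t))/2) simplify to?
12((1 + cos(2t))/2) = 12(cos²t) (using Power reduction)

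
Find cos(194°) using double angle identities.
cos(194°) = cos²97° - sin²97° = -0.9703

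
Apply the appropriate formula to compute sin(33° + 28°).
sin(33° + 28°) = sin 33° cos 28° + cos 33° sin 28° = 0.8746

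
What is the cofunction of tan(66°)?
tan(66°) = cot(90° - 66°) = cot(24°)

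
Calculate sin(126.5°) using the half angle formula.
sin(126.5°) = √((1 - cos 253°)/2) = 0.8039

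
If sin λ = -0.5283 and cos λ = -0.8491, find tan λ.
tan λ = sin λ / cos λ = 0.6222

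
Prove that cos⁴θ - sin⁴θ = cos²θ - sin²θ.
LHS = (cos²θ - sin²θ)(cos²θ + sin²θ) = (cos²θ - sin²θ) · 1 = cos²θ - sin²θ = RHS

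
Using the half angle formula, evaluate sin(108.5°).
sin(108.5°) = √((1 - cos 217°)/2) = 0.9483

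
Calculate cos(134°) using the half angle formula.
cos(134°) = -√((1 + cos 268°)/2) = -0.6947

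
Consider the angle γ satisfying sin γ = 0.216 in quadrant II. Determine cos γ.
cos γ = ±√(1 - sin²γ) = -0.9764 (negative in QII)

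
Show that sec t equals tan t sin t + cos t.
RHS = sin²t/cos t + cos t = (sin²t + cos²t)/cos t = 1/cos t = sec t = LHS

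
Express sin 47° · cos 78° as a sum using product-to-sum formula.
sin 47° cos 78° = (1/2)[sin(47°+78°) + sin(47°-78°)]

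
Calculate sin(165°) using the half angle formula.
sin(165°) = √((1 - cos 330°)/2) = (√6-√2)/4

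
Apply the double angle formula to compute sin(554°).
sin(554°) = 2 sin 277° cos 277° = -0.2419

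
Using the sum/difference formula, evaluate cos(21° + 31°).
cos(21° + 31°) = cos 21° cos 31° - sin 21° sin 31° = 0.6157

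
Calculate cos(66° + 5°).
cos(66° + 5°) = cos 66° cos 5° - sin 66° sin 5° = 0.3256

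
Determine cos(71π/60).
cos(71π/60) = -0.8387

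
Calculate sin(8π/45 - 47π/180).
sin(8π/45 - 47π/180) = sin 8π/45 cos 47π/180 - cos 8π/45 sin 47π/180 = -(√6-√2)/4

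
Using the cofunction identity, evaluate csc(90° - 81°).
csc(90° - 81°) = sec(81°) = 6.392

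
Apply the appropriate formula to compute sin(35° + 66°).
sin(35° + 66°) = sin 35° cos 66° + cos 35° sin 66° = 0.9816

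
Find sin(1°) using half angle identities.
sin(1°) = √((1 - cos 2°)/2) = 0.01745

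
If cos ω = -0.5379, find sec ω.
sec ω = 1/cos ω = -1.859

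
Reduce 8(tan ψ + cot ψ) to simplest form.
8(tan ψ + cot ψ) = 8(sec ψ csc ψ) (using Quotient identities)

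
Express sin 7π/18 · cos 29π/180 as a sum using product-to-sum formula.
sin 7π/18 cos 29π/180 = (1/2)[sin(7π/18+29π/180) + sin(7π/18-29π/180)]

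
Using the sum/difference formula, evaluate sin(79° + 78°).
sin(79° + 78°) = sin 79° cos 78° + cos 79° sin 78° = 0.3907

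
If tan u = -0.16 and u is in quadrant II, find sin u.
sin u = 0.158 (using tan²u + 1 = sec²u)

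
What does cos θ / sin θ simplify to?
cos θ / sin θ = cot θ (using Quotient identity)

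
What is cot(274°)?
cot(274°) = -0.06993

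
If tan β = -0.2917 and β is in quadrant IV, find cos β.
cos β = 0.96 (using tan²β + 1 = sec²β)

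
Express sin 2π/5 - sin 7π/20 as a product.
sin 2π/5 - sin 7π/20 = 2 cos(3π/8) sin(π/40)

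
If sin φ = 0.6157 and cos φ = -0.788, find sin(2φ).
sin(2φ) = 2 sin φ cos φ = -0.9703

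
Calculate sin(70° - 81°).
sin(70° - 81°) = sin 70° cos 81° - cos 70° sin 81° = -0.1908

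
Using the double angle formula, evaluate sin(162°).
sin(162°) = 2 sin 81° cos 81° = 0.309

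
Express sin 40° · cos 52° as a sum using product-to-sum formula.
sin 40° cos 52° = (1/2)[sin(40°+52°) + sin(40°-52°)]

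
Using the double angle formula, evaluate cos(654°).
cos(654°) = 1 - 2sin²327° = 0.4067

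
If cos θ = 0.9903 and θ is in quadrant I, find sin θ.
sin θ = 0.1389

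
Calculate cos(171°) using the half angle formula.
cos(171°) = -√((1 + cos 342°)/2) = -0.9877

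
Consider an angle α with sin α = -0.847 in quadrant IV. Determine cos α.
cos α = √(1 - sin²α) = 0.5316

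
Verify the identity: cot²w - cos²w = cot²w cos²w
LHS = cos²w/sin²w - cos²w = cos²w(1/sin²w - 1) = cos²w · (1 - sin²w)/sin²w = cos²w · cos²w/sin²w = cos²w · cot²w = RHS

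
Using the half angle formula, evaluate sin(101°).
sin(101°) = √((1 - cos 202°)/2) = 0.9816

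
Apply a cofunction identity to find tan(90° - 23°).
tan(90° - 23°) = cot(23°) = 2.356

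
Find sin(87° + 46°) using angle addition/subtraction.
sin(87° + 46°) = sin 87° cos 46° + cos 87° sin 46° = 0.7314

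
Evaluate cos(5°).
cos(5°) = 0.9962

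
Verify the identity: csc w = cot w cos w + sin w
RHS = cos²w/sin w + sin w = (cos²w + sin²w)/sin w = 1/sin w = csc w = LHS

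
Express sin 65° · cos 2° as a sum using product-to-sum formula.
sin 65° cos 2° = (1/2)[sin(65°+2°) + sin(65°-2°)]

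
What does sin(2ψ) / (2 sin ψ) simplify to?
sin(2ψ) / (2 sin ψ) = cos ψ (using Double angle)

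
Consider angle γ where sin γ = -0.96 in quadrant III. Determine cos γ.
cos γ = ±√(1 - sin²γ) = -0.28 (negative in QIII)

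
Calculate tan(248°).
tan(248°) = 2.475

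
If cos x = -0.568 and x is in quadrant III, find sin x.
sin x = -0.823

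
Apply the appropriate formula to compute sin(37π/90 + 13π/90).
sin(37π/90 + 13π/90) = sin 37π/90 cos 13π/90 + cos 37π/90 sin 13π/90 = 0.9848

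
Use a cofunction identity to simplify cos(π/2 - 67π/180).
cos(π/2 - 67π/180) = sin(67π/180)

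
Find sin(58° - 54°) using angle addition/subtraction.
sin(58° - 54°) = sin 58° cos 54° - cos 58° sin 54° = 0.06976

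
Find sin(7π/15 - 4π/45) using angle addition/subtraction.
sin(7π/15 - 4π/45) = sin 7π/15 cos 4π/45 - cos 7π/15 sin 4π/45 = 0.9272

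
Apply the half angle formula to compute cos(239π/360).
cos(239π/360) = -√((1 + cos 239π/180)/2) = -0.4924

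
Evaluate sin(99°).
sin(99°) = 0.9877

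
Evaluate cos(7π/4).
cos(7π/4) = √2/2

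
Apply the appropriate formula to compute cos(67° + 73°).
cos(67° + 73°) = cos 67° cos 73° - sin 67° sin 73° = -0.766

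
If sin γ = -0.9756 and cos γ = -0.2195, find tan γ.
tan γ = sin γ / cos γ = 4.445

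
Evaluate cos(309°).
cos(309°) = 0.6293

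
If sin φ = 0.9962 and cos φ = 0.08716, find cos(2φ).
cos(2φ) = cos²φ - sin²φ = -0.9848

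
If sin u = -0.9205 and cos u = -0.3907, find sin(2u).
sin(2u) = 2 sin u cos u = 0.7193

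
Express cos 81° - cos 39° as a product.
cos 81° - cos 39° = -2 sin(60°) sin(21°)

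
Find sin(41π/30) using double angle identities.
sin(41π/30) = 2 sin 41π/60 cos 41π/60 = -0.9135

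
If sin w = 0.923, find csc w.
csc w = 1/sin w = 1.083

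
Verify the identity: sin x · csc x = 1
LHS = sin x · (1/sin x) = 1 = RHS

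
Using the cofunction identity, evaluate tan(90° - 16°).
tan(90° - 16°) = cot(16°) = 3.487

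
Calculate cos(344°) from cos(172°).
cos(344°) = cos²172° - sin²172° = 0.9613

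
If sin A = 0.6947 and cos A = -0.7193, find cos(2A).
cos(2A) = cos²A - sin²A = 0.03478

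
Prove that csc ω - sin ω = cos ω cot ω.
LHS = 1/sin ω - sin ω = (1 - sin²ω)/sin ω = cos²ω/sin ω = cos ω · (cos ω/sin ω) = cos ω cot ω = RHS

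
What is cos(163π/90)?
cos(163π/90) = 0.829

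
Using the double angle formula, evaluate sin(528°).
sin(528°) = 2 sin 264° cos 264° = 0.2079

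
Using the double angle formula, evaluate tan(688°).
tan(688°) = 2 tan 344° / (1 - tan²344°) = -0.6249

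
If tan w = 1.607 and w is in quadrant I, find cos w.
cos w = 0.5283 (using tan²w + 1 = sec²w)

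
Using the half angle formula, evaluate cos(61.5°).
cos(61.5°) = √((1 + cos 123°)/2) = 0.4772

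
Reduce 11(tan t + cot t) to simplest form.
11(tan t + cot t) = 11(sec t csc t) (using Quotient identities)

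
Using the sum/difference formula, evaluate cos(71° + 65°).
cos(71° + 65°) = cos 71° cos 65° - sin 71° sin 65° = -0.7193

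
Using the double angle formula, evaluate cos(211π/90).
cos(211π/90) = cos²211π/180 - sin²211π/180 = 0.4695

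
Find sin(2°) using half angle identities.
sin(2°) = √((1 - cos 4°)/2) = 0.0349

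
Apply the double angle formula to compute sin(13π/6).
sin(13π/6) = 2 sin 13π/12 cos 13π/12 = 1/2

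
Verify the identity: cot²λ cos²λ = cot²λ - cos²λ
RHS = cos²λ/sin²λ - cos²λ = cos²λ(1/sin²λ - 1) = cos²λ · (1 - sin²λ)/sin²λ = cos²λ · cos²λ/sin²λ = cos²λ · cot²λ = LHS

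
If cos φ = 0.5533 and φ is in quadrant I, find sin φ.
sin φ = 0.833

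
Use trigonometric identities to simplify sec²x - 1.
sec²x - 1 = tan²x (using Pythagorean identity)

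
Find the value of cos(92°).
cos(92°) = -0.0349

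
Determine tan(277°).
tan(277°) = -8.144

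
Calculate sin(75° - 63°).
sin(75° - 63°) = sin 75° cos 63° - cos 75° sin 63° = 0.2079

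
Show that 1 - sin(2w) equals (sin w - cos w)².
RHS = sin²w - 2 sin w cos w + cos²w = (sin²w + cos²w) - 2 sin w cos w = 1 - sin(2w) = LHS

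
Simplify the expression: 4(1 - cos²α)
4(1 - cos²α) = 4(sin²α) (using Pythagorean identity)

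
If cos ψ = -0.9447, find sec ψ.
sec ψ = 1/cos ψ = -1.059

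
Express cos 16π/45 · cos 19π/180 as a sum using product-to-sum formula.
cos 16π/45 cos 19π/180 = (1/2)[cos(16π/45-19π/180) + cos(16π/45+19π/180)]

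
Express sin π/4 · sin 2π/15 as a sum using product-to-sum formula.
sin π/4 sin 2π/15 = (1/2)[cos(π/4-2π/15) - cos(π/4+2π/15)]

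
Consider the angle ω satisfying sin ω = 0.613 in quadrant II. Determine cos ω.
cos ω = ±√(1 - sin²ω) = -0.7901 (negative in QII)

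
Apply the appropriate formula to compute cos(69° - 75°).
cos(69° - 75°) = cos 69° cos 75° + sin 69° sin 75° = 0.9945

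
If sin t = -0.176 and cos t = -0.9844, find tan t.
tan t = sin t / cos t = 0.1788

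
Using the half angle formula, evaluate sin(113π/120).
sin(113π/120) = √((1 - cos 113π/60)/2) = 0.1822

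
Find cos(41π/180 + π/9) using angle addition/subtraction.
cos(41π/180 + π/9) = cos 41π/180 cos π/9 - sin 41π/180 sin π/9 = 0.4848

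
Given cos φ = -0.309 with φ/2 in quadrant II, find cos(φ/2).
cos(φ/2) = ±√((1 + cos φ)/2); negative since φ/2 ∈ QII, so cos(φ/2) = -0.5878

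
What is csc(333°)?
csc(333°) = -2.203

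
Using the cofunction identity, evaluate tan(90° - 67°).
tan(90° - 67°) = cot(67°) = 0.4245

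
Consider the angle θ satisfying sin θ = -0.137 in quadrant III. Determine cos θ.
cos θ = ±√(1 - sin²θ) = -0.9906 (negative in QIII)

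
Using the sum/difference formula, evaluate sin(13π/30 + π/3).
sin(13π/30 + π/3) = sin 13π/30 cos π/3 + cos 13π/30 sin π/3 = 0.6691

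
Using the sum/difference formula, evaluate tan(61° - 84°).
tan(61° - 84°) = (tan 61° - tan 84°)/(1 + tan 61° tan 84°) = -0.4245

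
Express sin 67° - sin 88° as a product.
sin 67° - sin 88° = 2 cos(77.5°) sin(-10.5°)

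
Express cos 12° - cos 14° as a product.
cos 12° - cos 14° = -2 sin(13°) sin(-1°)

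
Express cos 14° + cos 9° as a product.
cos 14° + cos 9° = 2 cos(11.5°) cos(2.5°)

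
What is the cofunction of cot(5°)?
cot(5°) = tan(90° - 5°) = tan(85°)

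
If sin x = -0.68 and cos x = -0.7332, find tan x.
tan x = sin x / cos x = 0.9274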